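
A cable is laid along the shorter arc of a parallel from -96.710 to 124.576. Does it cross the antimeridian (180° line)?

Naïve |124.576 − -96.710| = 221.286° > 180°, so the shorter arc goes the other way round — across 180°.
Signed shortest Δλ = ((124.576 − -96.710 + 180) mod 360) − 180 = -138.714°.
Going west by 138.714° from -96.710° passes through 180° before reaching +124.576°.

Yes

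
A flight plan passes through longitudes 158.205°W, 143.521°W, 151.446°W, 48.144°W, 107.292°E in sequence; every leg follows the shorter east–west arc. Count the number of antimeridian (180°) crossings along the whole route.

0

Leg 1: -158.205° → -143.521°, shortest Δλ = 14.684° (east) — does not cross 180°.
Leg 2: -143.521° → -151.446°, shortest Δλ = -7.925° (west) — does not cross 180°.
Leg 3: -151.446° → -48.144°, shortest Δλ = 103.302° (east) — does not cross 180°.
Leg 4: -48.144° → +107.292°, shortest Δλ = 155.436° (east) — does not cross 180°.
Total crossings: 0.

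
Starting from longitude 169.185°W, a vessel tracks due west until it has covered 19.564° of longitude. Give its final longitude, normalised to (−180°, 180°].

171.251°E

Start at -169.185°; shift −19.564° → -188.749°.
-188.749° lies outside (−180°, 180°]; add 360° → +171.251°.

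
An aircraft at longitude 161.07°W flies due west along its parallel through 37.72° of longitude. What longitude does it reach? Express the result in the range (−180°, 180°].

161.21°E

Start at -161.07°; shift −37.72° → -198.79°.
-198.79° lies outside (−180°, 180°]; add 360° → +161.21°.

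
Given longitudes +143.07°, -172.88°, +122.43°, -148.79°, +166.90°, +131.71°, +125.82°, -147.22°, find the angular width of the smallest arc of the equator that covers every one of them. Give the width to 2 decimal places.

Sort the longitudes: -172.88°, -148.79°, -147.22°, +122.43°, +125.82°, +131.71°, +143.07°, +166.90°.
Eastward gaps between consecutive values (wrapping around): 24.09°, 1.57°, 269.65°, 3.39°, 5.89°, 11.36°, 23.83°, 20.22°.
Largest gap = 269.65° ⇒ minimal covering band is its complement: 360° − 269.65° = 90.35°.
Band runs from +122.43° eastward to -147.22°, crossing the antimeridian.

90.35°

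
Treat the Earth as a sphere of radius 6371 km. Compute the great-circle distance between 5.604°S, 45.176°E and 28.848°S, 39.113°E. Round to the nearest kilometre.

Δλ = 39.113 − 45.176 = -6.063°.
Δφ = -28.848 − -5.604 = -23.244°.
a = sin²(Δφ/2) + cos φ₁ · cos φ₂ · sin²(Δλ/2) = 0.043022.
c = 2·atan2(√a, √(1−a)) = 0.41787 rad → d = 6371·c ≈ 2662.23 km.

2662 km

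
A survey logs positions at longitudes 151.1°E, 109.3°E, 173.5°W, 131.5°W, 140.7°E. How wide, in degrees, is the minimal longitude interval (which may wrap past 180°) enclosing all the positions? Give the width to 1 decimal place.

119.2°

Sort the longitudes: -173.5°, -131.5°, +109.3°, +140.7°, +151.1°.
Eastward gaps between consecutive values (wrapping around): 42.0°, 240.8°, 31.4°, 10.4°, 35.4°.
Largest gap = 240.8° ⇒ minimal covering band is its complement: 360° − 240.8° = 119.2°.
Band runs from +109.3° eastward to -131.5°, crossing the antimeridian.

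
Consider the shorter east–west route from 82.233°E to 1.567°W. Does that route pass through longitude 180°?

Signed shortest Δλ = ((-1.567 − 82.233 + 180) mod 360) − 180 = -83.8°.
Going west by 83.8° from +82.233° reaches -1.567° without touching 180°.

No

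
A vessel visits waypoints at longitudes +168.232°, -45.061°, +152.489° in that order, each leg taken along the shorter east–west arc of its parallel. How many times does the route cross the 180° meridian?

Leg 1: +168.232° → -45.061°, shortest Δλ = 146.707° (east) — crosses 180°.
Leg 2: -45.061° → +152.489°, shortest Δλ = -162.45° (west) — crosses 180°.
Total crossings: 2.

2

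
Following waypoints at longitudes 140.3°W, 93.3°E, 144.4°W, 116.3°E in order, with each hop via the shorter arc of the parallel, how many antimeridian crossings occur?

Leg 1: -140.3° → +93.3°, shortest Δλ = -126.4° (west) — crosses 180°.
Leg 2: +93.3° → -144.4°, shortest Δλ = 122.3° (east) — crosses 180°.
Leg 3: -144.4° → +116.3°, shortest Δλ = -99.3° (west) — crosses 180°.
Total crossings: 3.

3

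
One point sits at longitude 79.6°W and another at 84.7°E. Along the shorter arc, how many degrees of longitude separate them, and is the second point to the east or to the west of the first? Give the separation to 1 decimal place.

164.3° east

Raw difference: 84.7 − -79.6 = 164.3°.
Normalise into (−180°, 180°]: 164.3° stays 164.3°.
Positive ⇒ the second point lies to the east; separation 164.3°.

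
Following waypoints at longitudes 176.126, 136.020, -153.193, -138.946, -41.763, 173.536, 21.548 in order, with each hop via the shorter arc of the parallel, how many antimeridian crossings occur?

Leg 1: +176.126° → +136.020°, shortest Δλ = -40.106° (west) — does not cross 180°.
Leg 2: +136.020° → -153.193°, shortest Δλ = 70.787° (east) — crosses 180°.
Leg 3: -153.193° → -138.946°, shortest Δλ = 14.247° (east) — does not cross 180°.
Leg 4: -138.946° → -41.763°, shortest Δλ = 97.183° (east) — does not cross 180°.
Leg 5: -41.763° → +173.536°, shortest Δλ = -144.701° (west) — crosses 180°.
Leg 6: +173.536° → +21.548°, shortest Δλ = -151.988° (west) — does not cross 180°.
Total crossings: 2.

2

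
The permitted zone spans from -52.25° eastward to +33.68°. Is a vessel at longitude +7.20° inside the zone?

Band width going east from -52.25° to +33.68°: ((33.68 − -52.25) mod 360) = 85.93°.
Offset of +7.20° east of the west edge: ((7.20 − -52.25) mod 360) = 59.45°.
59.45° ≤ 85.93° ⇒ inside.

Yes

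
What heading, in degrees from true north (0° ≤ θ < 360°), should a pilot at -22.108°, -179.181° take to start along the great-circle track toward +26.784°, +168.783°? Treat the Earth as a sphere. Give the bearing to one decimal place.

346.0°

Δλ = 168.783 − -179.181 = 347.964°; wrapped into (−180°, 180°]: -12.036°.
θ = atan2( sin Δλ · cos φ₂ , cos φ₁ · sin φ₂ − sin φ₁ · cos φ₂ · cos Δλ )
  = atan2(-0.18615, 0.74609) = -14.010° → normalised to [0°, 360°): 345.990°.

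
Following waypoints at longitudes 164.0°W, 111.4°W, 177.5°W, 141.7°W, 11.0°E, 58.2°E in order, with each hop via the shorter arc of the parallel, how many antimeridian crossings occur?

Leg 1: -164.0° → -111.4°, shortest Δλ = 52.6° (east) — does not cross 180°.
Leg 2: -111.4° → -177.5°, shortest Δλ = -66.1° (west) — does not cross 180°.
Leg 3: -177.5° → -141.7°, shortest Δλ = 35.8° (east) — does not cross 180°.
Leg 4: -141.7° → +11.0°, shortest Δλ = 152.7° (east) — does not cross 180°.
Leg 5: +11.0° → +58.2°, shortest Δλ = 47.2° (east) — does not cross 180°.
Total crossings: 0.

0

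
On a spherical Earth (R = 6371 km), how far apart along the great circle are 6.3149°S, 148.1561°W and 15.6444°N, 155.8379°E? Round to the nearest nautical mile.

Δλ = 155.8379 − -148.1561 = 303.9940°; wrapped into (−180°, 180°]: -56.0060°.
Δφ = 15.6444 − -6.3149 = 21.9593°.
a = sin²(Δφ/2) + cos φ₁ · cos φ₂ · sin²(Δλ/2) = 0.247267.
c = 2·atan2(√a, √(1−a)) = 1.04088 rad → d = 6371·c ≈ 6631.42 km ≈ 3580.68 nmi.

3581 nmi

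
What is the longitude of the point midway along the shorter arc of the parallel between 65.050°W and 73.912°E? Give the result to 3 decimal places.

Signed shortest Δλ from -65.050° to +73.912° is +138.962°.
Midpoint longitude = -65.050° + (+138.962°)/2 = -65.050° + 69.481° = +4.431°.

4.431°E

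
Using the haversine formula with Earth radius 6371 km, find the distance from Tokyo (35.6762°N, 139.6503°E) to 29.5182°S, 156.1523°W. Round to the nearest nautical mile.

Δλ = -156.1523 − 139.6503 = -295.8026°; wrapped into (−180°, 180°]: 64.1974°.
Δφ = -29.5182 − 35.6762 = -65.1944°.
a = sin²(Δφ/2) + cos φ₁ · cos φ₂ · sin²(Δλ/2) = 0.489829.
c = 2·atan2(√a, √(1−a)) = 1.55045 rad → d = 6371·c ≈ 9877.93 km ≈ 5333.66 nmi.

5334 nmi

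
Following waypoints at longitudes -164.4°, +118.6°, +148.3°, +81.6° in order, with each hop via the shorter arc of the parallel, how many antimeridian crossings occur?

1

Leg 1: -164.4° → +118.6°, shortest Δλ = -77.0° (west) — crosses 180°.
Leg 2: +118.6° → +148.3°, shortest Δλ = 29.7° (east) — does not cross 180°.
Leg 3: +148.3° → +81.6°, shortest Δλ = -66.7° (west) — does not cross 180°.
Total crossings: 1.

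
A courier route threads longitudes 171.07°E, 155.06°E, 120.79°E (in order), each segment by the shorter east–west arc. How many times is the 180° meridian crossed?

0

Leg 1: +171.07° → +155.06°, shortest Δλ = -16.01° (west) — does not cross 180°.
Leg 2: +155.06° → +120.79°, shortest Δλ = -34.27° (west) — does not cross 180°.
Total crossings: 0.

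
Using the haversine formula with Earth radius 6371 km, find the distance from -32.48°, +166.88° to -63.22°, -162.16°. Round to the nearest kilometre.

4043 km

Δλ = -162.16 − 166.88 = -329.04°; wrapped into (−180°, 180°]: 30.96°.
Δφ = -63.22 − -32.48 = -30.74°.
a = sin²(Δφ/2) + cos φ₁ · cos φ₂ · sin²(Δλ/2) = 0.097328.
c = 2·atan2(√a, √(1−a)) = 0.63454 rad → d = 6371·c ≈ 4042.67 km.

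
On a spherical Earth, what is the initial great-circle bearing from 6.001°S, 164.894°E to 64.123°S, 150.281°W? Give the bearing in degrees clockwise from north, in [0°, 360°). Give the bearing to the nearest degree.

160°

Δλ = -150.281 − 164.894 = -315.175°; wrapped into (−180°, 180°]: 44.825°.
θ = atan2( sin Δλ · cos φ₂ , cos φ₁ · sin φ₂ − sin φ₁ · cos φ₂ · cos Δλ )
  = atan2(0.30767, -0.86244) = 160.367° → normalised to [0°, 360°): 160.367°.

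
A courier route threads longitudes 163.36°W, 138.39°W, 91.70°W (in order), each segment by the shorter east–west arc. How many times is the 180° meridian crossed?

Leg 1: -163.36° → -138.39°, shortest Δλ = 24.97° (east) — does not cross 180°.
Leg 2: -138.39° → -91.70°, shortest Δλ = 46.69° (east) — does not cross 180°.
Total crossings: 0.

0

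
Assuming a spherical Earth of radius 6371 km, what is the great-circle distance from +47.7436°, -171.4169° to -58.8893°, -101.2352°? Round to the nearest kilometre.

13461 km

Δλ = -101.2352 − -171.4169 = 70.1817°.
Δφ = -58.8893 − 47.7436 = -106.6329°.
a = sin²(Δφ/2) + cos φ₁ · cos φ₂ · sin²(Δλ/2) = 0.757945.
c = 2·atan2(√a, √(1−a)) = 2.11284 rad → d = 6371·c ≈ 13460.92 km.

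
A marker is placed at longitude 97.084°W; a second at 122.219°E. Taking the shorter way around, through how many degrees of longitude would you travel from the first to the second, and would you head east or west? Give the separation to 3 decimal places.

140.697° west

Raw difference: 122.219 − -97.084 = 219.303°.
Normalise into (−180°, 180°]: 219.303° − 360° = -140.697°.
Negative ⇒ the second point lies to the west; separation 140.697°.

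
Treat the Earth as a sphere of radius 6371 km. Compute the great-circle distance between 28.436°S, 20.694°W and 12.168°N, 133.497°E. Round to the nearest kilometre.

Δλ = 133.497 − -20.694 = 154.191°.
Δφ = 12.168 − -28.436 = 40.604°.
a = sin²(Δφ/2) + cos φ₁ · cos φ₂ · sin²(Δλ/2) = 0.937109.
c = 2·atan2(√a, √(1−a)) = 2.63462 rad → d = 6371·c ≈ 16785.16 km.

16785 km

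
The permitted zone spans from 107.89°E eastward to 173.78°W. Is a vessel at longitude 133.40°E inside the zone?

Band width going east from +107.89° to -173.78°: ((-173.78 − 107.89) mod 360) = 78.33°.
Offset of +133.40° east of the west edge: ((133.40 − 107.89) mod 360) = 25.51°.
25.51° ≤ 78.33° ⇒ inside.

Yes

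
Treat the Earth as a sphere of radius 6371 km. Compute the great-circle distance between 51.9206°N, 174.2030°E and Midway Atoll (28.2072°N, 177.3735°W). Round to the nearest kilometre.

Δλ = -177.3735 − 174.2030 = -351.5765°; wrapped into (−180°, 180°]: 8.4235°.
Δφ = 28.2072 − 51.9206 = -23.7134°.
a = sin²(Δφ/2) + cos φ₁ · cos φ₂ · sin²(Δλ/2) = 0.045147.
c = 2·atan2(√a, √(1−a)) = 0.42822 rad → d = 6371·c ≈ 2728.20 km.

2728 km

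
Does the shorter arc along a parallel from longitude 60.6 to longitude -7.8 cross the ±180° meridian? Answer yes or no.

No

Signed shortest Δλ = ((-7.8 − 60.6 + 180) mod 360) − 180 = -68.4°.
Going west by 68.4° from +60.6° reaches -7.8° without touching 180°.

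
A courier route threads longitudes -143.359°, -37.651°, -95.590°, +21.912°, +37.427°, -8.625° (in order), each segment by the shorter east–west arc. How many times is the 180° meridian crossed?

0

Leg 1: -143.359° → -37.651°, shortest Δλ = 105.708° (east) — does not cross 180°.
Leg 2: -37.651° → -95.590°, shortest Δλ = -57.939° (west) — does not cross 180°.
Leg 3: -95.590° → +21.912°, shortest Δλ = 117.502° (east) — does not cross 180°.
Leg 4: +21.912° → +37.427°, shortest Δλ = 15.515° (east) — does not cross 180°.
Leg 5: +37.427° → -8.625°, shortest Δλ = -46.052° (west) — does not cross 180°.
Total crossings: 0.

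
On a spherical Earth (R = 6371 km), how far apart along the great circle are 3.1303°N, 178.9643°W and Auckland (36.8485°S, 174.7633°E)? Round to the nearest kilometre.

Δλ = 174.7633 − -178.9643 = 353.7276°; wrapped into (−180°, 180°]: -6.2724°.
Δφ = -36.8485 − 3.1303 = -39.9788°.
a = sin²(Δφ/2) + cos φ₁ · cos φ₂ · sin²(Δλ/2) = 0.119251.
c = 2·atan2(√a, √(1−a)) = 0.70517 rad → d = 6371·c ≈ 4492.66 km.

4493 km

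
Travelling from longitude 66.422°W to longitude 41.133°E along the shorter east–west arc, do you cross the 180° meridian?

No

Signed shortest Δλ = ((41.133 − -66.422 + 180) mod 360) − 180 = 107.555°.
Going east by 107.555° from -66.422° reaches +41.133° without touching 180°.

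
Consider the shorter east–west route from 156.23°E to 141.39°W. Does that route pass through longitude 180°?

Yes

Naïve |-141.39 − 156.23| = 297.62° > 180°, so the shorter arc goes the other way round — across 180°.
Signed shortest Δλ = ((-141.39 − 156.23 + 180) mod 360) − 180 = 62.38°.
Going east by 62.38° from +156.23° passes through 180° before reaching -141.39°.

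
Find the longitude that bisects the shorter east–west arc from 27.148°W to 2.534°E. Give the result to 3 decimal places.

Signed shortest Δλ from -27.148° to +2.534° is +29.682°.
Midpoint longitude = -27.148° + (+29.682°)/2 = -27.148° + 14.841° = -12.307°.

12.307°W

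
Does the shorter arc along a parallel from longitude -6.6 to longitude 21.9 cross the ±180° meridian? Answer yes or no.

Signed shortest Δλ = ((21.9 − -6.6 + 180) mod 360) − 180 = 28.5°.
Going east by 28.5° from -6.6° reaches +21.9° without touching 180°.

No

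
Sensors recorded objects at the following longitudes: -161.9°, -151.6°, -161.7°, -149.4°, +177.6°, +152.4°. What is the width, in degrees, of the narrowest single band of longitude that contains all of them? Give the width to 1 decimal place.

Sort the longitudes: -161.9°, -161.7°, -151.6°, -149.4°, +152.4°, +177.6°.
Eastward gaps between consecutive values (wrapping around): 0.2°, 10.1°, 2.2°, 301.8°, 25.2°, 20.5°.
Largest gap = 301.8° ⇒ minimal covering band is its complement: 360° − 301.8° = 58.2°.
Band runs from +152.4° eastward to -149.4°, crossing the antimeridian.

58.2°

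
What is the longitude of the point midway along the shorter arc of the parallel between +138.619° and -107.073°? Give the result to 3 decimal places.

Signed shortest Δλ from +138.619° to -107.073° is +114.308°.
Midpoint longitude = +138.619° + (+114.308°)/2 = +138.619° + 57.154° = +195.773°.
Normalise into (−180°, 180°]: -164.227°.
(The naïve average (+138.619 + -107.073)/2 = 15.773° is on the wrong side of the globe.)

-164.227°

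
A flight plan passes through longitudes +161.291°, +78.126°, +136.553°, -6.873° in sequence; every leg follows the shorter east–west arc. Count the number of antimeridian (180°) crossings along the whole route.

0

Leg 1: +161.291° → +78.126°, shortest Δλ = -83.165° (west) — does not cross 180°.
Leg 2: +78.126° → +136.553°, shortest Δλ = 58.427° (east) — does not cross 180°.
Leg 3: +136.553° → -6.873°, shortest Δλ = -143.426° (west) — does not cross 180°.
Total crossings: 0.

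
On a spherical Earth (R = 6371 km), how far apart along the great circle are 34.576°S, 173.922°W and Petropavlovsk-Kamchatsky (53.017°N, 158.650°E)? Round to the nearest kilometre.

Δλ = 158.650 − -173.922 = 332.572°; wrapped into (−180°, 180°]: -27.428°.
Δφ = 53.017 − -34.576 = 87.593°.
a = sin²(Δφ/2) + cos φ₁ · cos φ₂ · sin²(Δλ/2) = 0.506841.
c = 2·atan2(√a, √(1−a)) = 1.58448 rad → d = 6371·c ≈ 10094.71 km.

10095 km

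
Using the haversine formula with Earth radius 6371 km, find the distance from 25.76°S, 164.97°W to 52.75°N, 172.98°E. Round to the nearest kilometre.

Δλ = 172.98 − -164.97 = 337.95°; wrapped into (−180°, 180°]: -22.05°.
Δφ = 52.75 − -25.76 = 78.51°.
a = sin²(Δφ/2) + cos φ₁ · cos φ₂ · sin²(Δλ/2) = 0.420338.
c = 2·atan2(√a, √(1−a)) = 1.41079 rad → d = 6371·c ≈ 8988.15 km.

8988 km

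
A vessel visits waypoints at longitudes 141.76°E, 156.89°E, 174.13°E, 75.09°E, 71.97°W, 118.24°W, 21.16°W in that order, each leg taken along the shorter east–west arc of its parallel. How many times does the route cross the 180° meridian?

Leg 1: +141.76° → +156.89°, shortest Δλ = 15.13° (east) — does not cross 180°.
Leg 2: +156.89° → +174.13°, shortest Δλ = 17.24° (east) — does not cross 180°.
Leg 3: +174.13° → +75.09°, shortest Δλ = -99.04° (west) — does not cross 180°.
Leg 4: +75.09° → -71.97°, shortest Δλ = -147.06° (west) — does not cross 180°.
Leg 5: -71.97° → -118.24°, shortest Δλ = -46.27° (west) — does not cross 180°.
Leg 6: -118.24° → -21.16°, shortest Δλ = 97.08° (east) — does not cross 180°.
Total crossings: 0.

0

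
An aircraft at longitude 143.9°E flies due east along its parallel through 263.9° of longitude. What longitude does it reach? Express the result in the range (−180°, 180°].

47.8°E

Start at +143.9°; shift +263.9° → +407.8°.
+407.8° lies outside (−180°, 180°]; subtract 360° → +47.8°.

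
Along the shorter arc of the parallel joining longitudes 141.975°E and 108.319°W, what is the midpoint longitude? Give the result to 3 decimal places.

163.172°W

Signed shortest Δλ from +141.975° to -108.319° is +109.706°.
Midpoint longitude = +141.975° + (+109.706°)/2 = +141.975° + 54.853° = +196.828°.
Normalise into (−180°, 180°]: -163.172°.
(The naïve average (+141.975 + -108.319)/2 = 16.828° is on the wrong side of the globe.)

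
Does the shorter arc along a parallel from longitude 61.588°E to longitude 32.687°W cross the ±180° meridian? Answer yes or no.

No

Signed shortest Δλ = ((-32.687 − 61.588 + 180) mod 360) − 180 = -94.275°.
Going west by 94.275° from +61.588° reaches -32.687° without touching 180°.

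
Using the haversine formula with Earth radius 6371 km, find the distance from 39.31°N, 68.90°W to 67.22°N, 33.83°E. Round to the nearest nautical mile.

Δλ = 33.83 − -68.90 = 102.73°.
Δφ = 67.22 − 39.31 = 27.91°.
a = sin²(Δφ/2) + cos φ₁ · cos φ₂ · sin²(Δλ/2) = 0.240957.
c = 2·atan2(√a, √(1−a)) = 1.02619 rad → d = 6371·c ≈ 6537.83 km ≈ 3530.14 nmi.

3530 nmi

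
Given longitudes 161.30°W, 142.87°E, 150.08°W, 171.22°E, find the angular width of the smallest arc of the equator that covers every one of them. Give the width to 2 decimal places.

67.05°

Sort the longitudes: -161.30°, -150.08°, +142.87°, +171.22°.
Eastward gaps between consecutive values (wrapping around): 11.22°, 292.95°, 28.35°, 27.48°.
Largest gap = 292.95° ⇒ minimal covering band is its complement: 360° − 292.95° = 67.05°.
Band runs from +142.87° eastward to -150.08°, crossing the antimeridian.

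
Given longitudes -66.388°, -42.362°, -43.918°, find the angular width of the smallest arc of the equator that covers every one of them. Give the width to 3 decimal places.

24.026°

Sort the longitudes: -66.388°, -43.918°, -42.362°.
Eastward gaps between consecutive values (wrapping around): 22.470°, 1.556°, 335.974°.
Largest gap = 335.974° ⇒ minimal covering band is its complement: 360° − 335.974° = 24.026°.
Band runs from -66.388° eastward to -42.362°.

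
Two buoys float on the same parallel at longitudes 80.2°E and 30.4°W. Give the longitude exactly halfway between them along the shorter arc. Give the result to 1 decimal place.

Signed shortest Δλ from +80.2° to -30.4° is -110.6°.
Midpoint longitude = +80.2° + (-110.6°)/2 = +80.2° − 55.3° = +24.9°.

24.9°E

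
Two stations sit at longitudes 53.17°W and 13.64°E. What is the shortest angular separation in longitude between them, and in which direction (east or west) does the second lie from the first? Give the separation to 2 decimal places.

Raw difference: 13.64 − -53.17 = 66.81°.
Normalise into (−180°, 180°]: 66.81° stays 66.81°.
Positive ⇒ the second point lies to the east; separation 66.81°.

66.81° east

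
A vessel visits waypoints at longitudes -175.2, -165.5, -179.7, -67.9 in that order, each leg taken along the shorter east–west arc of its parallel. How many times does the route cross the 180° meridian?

0

Leg 1: -175.2° → -165.5°, shortest Δλ = 9.7° (east) — does not cross 180°.
Leg 2: -165.5° → -179.7°, shortest Δλ = -14.2° (west) — does not cross 180°.
Leg 3: -179.7° → -67.9°, shortest Δλ = 111.8° (east) — does not cross 180°.
Total crossings: 0.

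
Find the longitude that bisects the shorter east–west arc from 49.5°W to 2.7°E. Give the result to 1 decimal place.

23.4°W

Signed shortest Δλ from -49.5° to +2.7° is +52.2°.
Midpoint longitude = -49.5° + (+52.2°)/2 = -49.5° + 26.1° = -23.4°.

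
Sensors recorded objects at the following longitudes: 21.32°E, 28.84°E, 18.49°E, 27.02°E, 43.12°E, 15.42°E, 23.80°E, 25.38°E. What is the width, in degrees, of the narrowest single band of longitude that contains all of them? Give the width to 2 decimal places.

Sort the longitudes: +15.42°, +18.49°, +21.32°, +23.80°, +25.38°, +27.02°, +28.84°, +43.12°.
Eastward gaps between consecutive values (wrapping around): 3.07°, 2.83°, 2.48°, 1.58°, 1.64°, 1.82°, 14.28°, 332.30°.
Largest gap = 332.30° ⇒ minimal covering band is its complement: 360° − 332.30° = 27.70°.
Band runs from +15.42° eastward to +43.12°.

27.70°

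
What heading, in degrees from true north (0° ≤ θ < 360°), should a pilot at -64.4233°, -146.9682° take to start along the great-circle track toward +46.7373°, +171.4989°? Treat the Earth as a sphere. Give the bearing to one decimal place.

Δλ = 171.4989 − -146.9682 = 318.4671°; wrapped into (−180°, 180°]: -41.5329°.
θ = atan2( sin Δλ · cos φ₂ , cos φ₁ · sin φ₂ − sin φ₁ · cos φ₂ · cos Δλ )
  = atan2(-0.45442, 0.77714) = -30.316° → normalised to [0°, 360°): 329.684°.

329.7°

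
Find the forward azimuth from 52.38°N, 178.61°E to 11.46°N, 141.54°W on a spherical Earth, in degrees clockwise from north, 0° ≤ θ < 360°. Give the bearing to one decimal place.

Δλ = -141.54 − 178.61 = -320.15°; wrapped into (−180°, 180°]: 39.85°.
θ = atan2( sin Δλ · cos φ₂ , cos φ₁ · sin φ₂ − sin φ₁ · cos φ₂ · cos Δλ )
  = atan2(0.62801, -0.47469) = 127.085° → normalised to [0°, 360°): 127.085°.

127.1°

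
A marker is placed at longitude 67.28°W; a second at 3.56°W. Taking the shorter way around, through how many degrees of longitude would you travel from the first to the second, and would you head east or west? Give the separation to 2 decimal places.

Raw difference: -3.56 − -67.28 = 63.72°.
Normalise into (−180°, 180°]: 63.72° stays 63.72°.
Positive ⇒ the second point lies to the east; separation 63.72°.

63.72° east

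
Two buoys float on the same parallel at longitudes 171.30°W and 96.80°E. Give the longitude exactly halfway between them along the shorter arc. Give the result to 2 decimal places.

Signed shortest Δλ from -171.30° to +96.80° is -91.90°.
Midpoint longitude = -171.30° + (-91.90°)/2 = -171.30° − 45.95° = -217.25°.
Normalise into (−180°, 180°]: +142.75°.
(The naïve average (-171.30 + +96.80)/2 = -37.25° is on the wrong side of the globe.)

142.75°E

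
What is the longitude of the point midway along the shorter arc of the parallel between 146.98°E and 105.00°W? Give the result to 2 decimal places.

Signed shortest Δλ from +146.98° to -105.00° is +108.02°.
Midpoint longitude = +146.98° + (+108.02°)/2 = +146.98° + 54.01° = +200.99°.
Normalise into (−180°, 180°]: -159.01°.
(The naïve average (+146.98 + -105.00)/2 = 20.99° is on the wrong side of the globe.)

159.01°W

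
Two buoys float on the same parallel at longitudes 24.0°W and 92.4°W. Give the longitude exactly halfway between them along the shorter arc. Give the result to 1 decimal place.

58.2°W

Signed shortest Δλ from -24.0° to -92.4° is -68.4°.
Midpoint longitude = -24.0° + (-68.4°)/2 = -24.0° − 34.2° = -58.2°.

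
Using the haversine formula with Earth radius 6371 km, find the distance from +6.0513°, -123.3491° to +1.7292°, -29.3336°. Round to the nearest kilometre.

Δλ = -29.3336 − -123.3491 = 94.0155°.
Δφ = 1.7292 − 6.0513 = -4.3221°.
a = sin²(Δφ/2) + cos φ₁ · cos φ₂ · sin²(Δλ/2) = 0.533212.
c = 2·atan2(√a, √(1−a)) = 1.63727 rad → d = 6371·c ≈ 10431.04 km.

10431 km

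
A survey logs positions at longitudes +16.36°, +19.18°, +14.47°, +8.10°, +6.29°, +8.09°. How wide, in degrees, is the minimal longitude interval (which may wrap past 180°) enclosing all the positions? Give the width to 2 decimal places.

Sort the longitudes: +6.29°, +8.09°, +8.10°, +14.47°, +16.36°, +19.18°.
Eastward gaps between consecutive values (wrapping around): 1.80°, 0.01°, 6.37°, 1.89°, 2.82°, 347.11°.
Largest gap = 347.11° ⇒ minimal covering band is its complement: 360° − 347.11° = 12.89°.
Band runs from +6.29° eastward to +19.18°.

12.89°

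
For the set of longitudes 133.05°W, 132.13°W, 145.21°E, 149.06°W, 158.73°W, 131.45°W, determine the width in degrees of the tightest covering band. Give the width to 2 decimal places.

Sort the longitudes: -158.73°, -149.06°, -133.05°, -132.13°, -131.45°, +145.21°.
Eastward gaps between consecutive values (wrapping around): 9.67°, 16.01°, 0.92°, 0.68°, 276.66°, 56.06°.
Largest gap = 276.66° ⇒ minimal covering band is its complement: 360° − 276.66° = 83.34°.
Band runs from +145.21° eastward to -131.45°, crossing the antimeridian.

83.34°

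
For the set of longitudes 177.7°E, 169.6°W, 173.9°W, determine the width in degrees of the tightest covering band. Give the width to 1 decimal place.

12.7°

Sort the longitudes: -173.9°, -169.6°, +177.7°.
Eastward gaps between consecutive values (wrapping around): 4.3°, 347.3°, 8.4°.
Largest gap = 347.3° ⇒ minimal covering band is its complement: 360° − 347.3° = 12.7°.
Band runs from +177.7° eastward to -169.6°, crossing the antimeridian.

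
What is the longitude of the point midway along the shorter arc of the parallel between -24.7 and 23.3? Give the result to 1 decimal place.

-0.7°

Signed shortest Δλ from -24.7° to +23.3° is +48.0°.
Midpoint longitude = -24.7° + (+48.0°)/2 = -24.7° + 24.0° = -0.7°.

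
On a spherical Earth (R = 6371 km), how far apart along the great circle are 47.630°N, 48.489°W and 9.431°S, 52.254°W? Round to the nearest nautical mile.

3432 nmi

Δλ = -52.254 − -48.489 = -3.765°.
Δφ = -9.431 − 47.630 = -57.061°.
a = sin²(Δφ/2) + cos φ₁ · cos φ₂ · sin²(Δλ/2) = 0.228844.
c = 2·atan2(√a, √(1−a)) = 0.99761 rad → d = 6371·c ≈ 6355.78 km ≈ 3431.85 nmi.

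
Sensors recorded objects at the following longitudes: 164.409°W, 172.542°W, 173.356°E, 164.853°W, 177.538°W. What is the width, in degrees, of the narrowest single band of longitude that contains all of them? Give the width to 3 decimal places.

22.235°

Sort the longitudes: -177.538°, -172.542°, -164.853°, -164.409°, +173.356°.
Eastward gaps between consecutive values (wrapping around): 4.996°, 7.689°, 0.444°, 337.765°, 9.106°.
Largest gap = 337.765° ⇒ minimal covering band is its complement: 360° − 337.765° = 22.235°.
Band runs from +173.356° eastward to -164.409°, crossing the antimeridian.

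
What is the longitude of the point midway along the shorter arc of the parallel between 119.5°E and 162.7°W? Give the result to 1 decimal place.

Signed shortest Δλ from +119.5° to -162.7° is +77.8°.
Midpoint longitude = +119.5° + (+77.8°)/2 = +119.5° + 38.9° = +158.4°.
(The naïve average (+119.5 + -162.7)/2 = -21.6° is on the wrong side of the globe.)

158.4°E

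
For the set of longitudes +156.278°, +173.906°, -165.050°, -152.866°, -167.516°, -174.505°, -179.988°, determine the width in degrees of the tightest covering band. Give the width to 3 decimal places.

Sort the longitudes: -179.988°, -174.505°, -167.516°, -165.050°, -152.866°, +156.278°, +173.906°.
Eastward gaps between consecutive values (wrapping around): 5.483°, 6.989°, 2.466°, 12.184°, 309.144°, 17.628°, 6.106°.
Largest gap = 309.144° ⇒ minimal covering band is its complement: 360° − 309.144° = 50.856°.
Band runs from +156.278° eastward to -152.866°, crossing the antimeridian.

50.856°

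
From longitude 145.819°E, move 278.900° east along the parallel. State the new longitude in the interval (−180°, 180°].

Start at +145.819°; shift +278.900° → +424.719°.
+424.719° lies outside (−180°, 180°]; subtract 360° → +64.719°.

64.719°E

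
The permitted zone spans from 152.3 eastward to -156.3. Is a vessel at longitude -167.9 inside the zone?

Band width going east from +152.3° to -156.3°: ((-156.3 − 152.3) mod 360) = 51.4°.
Offset of -167.9° east of the west edge: ((-167.9 − 152.3) mod 360) = 39.8°.
39.8° ≤ 51.4° ⇒ inside.

Yes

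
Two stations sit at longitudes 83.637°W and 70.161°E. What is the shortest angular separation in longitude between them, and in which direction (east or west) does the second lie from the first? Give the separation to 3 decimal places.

Raw difference: 70.161 − -83.637 = 153.798°.
Normalise into (−180°, 180°]: 153.798° stays 153.798°.
Positive ⇒ the second point lies to the east; separation 153.798°.

153.798° east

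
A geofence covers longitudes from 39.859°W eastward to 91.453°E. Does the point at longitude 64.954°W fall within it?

Band width going east from -39.859° to +91.453°: ((91.453 − -39.859) mod 360) = 131.312°.
Offset of -64.954° east of the west edge: ((-64.954 − -39.859) mod 360) = 334.905°.
334.905° > 131.312° ⇒ outside.

No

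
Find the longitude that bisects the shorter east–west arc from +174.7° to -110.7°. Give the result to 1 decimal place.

-148.0°

Signed shortest Δλ from +174.7° to -110.7° is +74.6°.
Midpoint longitude = +174.7° + (+74.6°)/2 = +174.7° + 37.3° = +212.0°.
Normalise into (−180°, 180°]: -148.0°.
(The naïve average (+174.7 + -110.7)/2 = 32.0° is on the wrong side of the globe.)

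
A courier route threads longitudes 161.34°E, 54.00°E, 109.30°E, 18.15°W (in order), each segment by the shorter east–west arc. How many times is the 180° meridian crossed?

Leg 1: +161.34° → +54.00°, shortest Δλ = -107.34° (west) — does not cross 180°.
Leg 2: +54.00° → +109.30°, shortest Δλ = 55.3° (east) — does not cross 180°.
Leg 3: +109.30° → -18.15°, shortest Δλ = -127.45° (west) — does not cross 180°.
Total crossings: 0.

0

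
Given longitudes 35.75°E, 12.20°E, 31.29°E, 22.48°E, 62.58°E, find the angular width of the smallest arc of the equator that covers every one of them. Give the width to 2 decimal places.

Sort the longitudes: +12.20°, +22.48°, +31.29°, +35.75°, +62.58°.
Eastward gaps between consecutive values (wrapping around): 10.28°, 8.81°, 4.46°, 26.83°, 309.62°.
Largest gap = 309.62° ⇒ minimal covering band is its complement: 360° − 309.62° = 50.38°.
Band runs from +12.20° eastward to +62.58°.

50.38°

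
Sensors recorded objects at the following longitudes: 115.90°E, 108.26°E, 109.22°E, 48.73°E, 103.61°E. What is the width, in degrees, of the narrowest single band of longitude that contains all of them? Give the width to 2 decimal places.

Sort the longitudes: +48.73°, +103.61°, +108.26°, +109.22°, +115.90°.
Eastward gaps between consecutive values (wrapping around): 54.88°, 4.65°, 0.96°, 6.68°, 292.83°.
Largest gap = 292.83° ⇒ minimal covering band is its complement: 360° − 292.83° = 67.17°.
Band runs from +48.73° eastward to +115.90°.

67.17°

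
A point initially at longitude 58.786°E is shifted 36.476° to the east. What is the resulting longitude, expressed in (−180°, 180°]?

95.262°E

Start at +58.786°; shift +36.476° → +95.262°.
+95.262° already lies in (−180°, 180°].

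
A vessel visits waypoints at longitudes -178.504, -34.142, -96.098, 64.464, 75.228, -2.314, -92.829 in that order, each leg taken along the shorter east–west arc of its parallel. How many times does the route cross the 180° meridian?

Leg 1: -178.504° → -34.142°, shortest Δλ = 144.362° (east) — does not cross 180°.
Leg 2: -34.142° → -96.098°, shortest Δλ = -61.956° (west) — does not cross 180°.
Leg 3: -96.098° → +64.464°, shortest Δλ = 160.562° (east) — does not cross 180°.
Leg 4: +64.464° → +75.228°, shortest Δλ = 10.764° (east) — does not cross 180°.
Leg 5: +75.228° → -2.314°, shortest Δλ = -77.542° (west) — does not cross 180°.
Leg 6: -2.314° → -92.829°, shortest Δλ = -90.515° (west) — does not cross 180°.
Total crossings: 0.

0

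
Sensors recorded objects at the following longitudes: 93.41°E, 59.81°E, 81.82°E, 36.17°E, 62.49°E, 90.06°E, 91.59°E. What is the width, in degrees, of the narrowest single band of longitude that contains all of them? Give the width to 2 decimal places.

57.24°

Sort the longitudes: +36.17°, +59.81°, +62.49°, +81.82°, +90.06°, +91.59°, +93.41°.
Eastward gaps between consecutive values (wrapping around): 23.64°, 2.68°, 19.33°, 8.24°, 1.53°, 1.82°, 302.76°.
Largest gap = 302.76° ⇒ minimal covering band is its complement: 360° − 302.76° = 57.24°.
Band runs from +36.17° eastward to +93.41°.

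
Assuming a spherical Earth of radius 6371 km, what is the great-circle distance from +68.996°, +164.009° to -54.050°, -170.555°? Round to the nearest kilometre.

Δλ = -170.555 − 164.009 = -334.564°; wrapped into (−180°, 180°]: 25.436°.
Δφ = -54.050 − 68.996 = -123.046°.
a = sin²(Δφ/2) + cos φ₁ · cos φ₂ · sin²(Δλ/2) = 0.782855.
c = 2·atan2(√a, √(1−a)) = 2.17209 rad → d = 6371·c ≈ 13838.39 km.

13838 km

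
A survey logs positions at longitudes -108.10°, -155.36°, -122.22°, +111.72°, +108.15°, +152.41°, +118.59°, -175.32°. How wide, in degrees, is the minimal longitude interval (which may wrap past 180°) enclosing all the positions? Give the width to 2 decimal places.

143.75°

Sort the longitudes: -175.32°, -155.36°, -122.22°, -108.10°, +108.15°, +111.72°, +118.59°, +152.41°.
Eastward gaps between consecutive values (wrapping around): 19.96°, 33.14°, 14.12°, 216.25°, 3.57°, 6.87°, 33.82°, 32.27°.
Largest gap = 216.25° ⇒ minimal covering band is its complement: 360° − 216.25° = 143.75°.
Band runs from +108.15° eastward to -108.10°, crossing the antimeridian.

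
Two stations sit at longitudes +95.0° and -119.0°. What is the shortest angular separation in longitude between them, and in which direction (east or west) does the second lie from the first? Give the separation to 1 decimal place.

Raw difference: -119.0 − 95.0 = -214.0°.
Normalise into (−180°, 180°]: -214.0° + 360° = 146.0°.
Positive ⇒ the second point lies to the east; separation 146.0°.

146.0° east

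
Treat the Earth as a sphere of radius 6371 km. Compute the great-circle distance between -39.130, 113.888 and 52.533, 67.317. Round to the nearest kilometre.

Δλ = 67.317 − 113.888 = -46.571°.
Δφ = 52.533 − -39.130 = 91.663°.
a = sin²(Δφ/2) + cos φ₁ · cos φ₂ · sin²(Δλ/2) = 0.588251.
c = 2·atan2(√a, √(1−a)) = 1.74823 rad → d = 6371·c ≈ 11137.96 km.

11138 km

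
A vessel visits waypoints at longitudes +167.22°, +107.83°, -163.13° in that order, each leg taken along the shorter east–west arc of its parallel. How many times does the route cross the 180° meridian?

1

Leg 1: +167.22° → +107.83°, shortest Δλ = -59.39° (west) — does not cross 180°.
Leg 2: +107.83° → -163.13°, shortest Δλ = 89.04° (east) — crosses 180°.
Total crossings: 1.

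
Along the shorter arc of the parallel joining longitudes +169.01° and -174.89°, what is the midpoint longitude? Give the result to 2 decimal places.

+177.06°

Signed shortest Δλ from +169.01° to -174.89° is +16.10°.
Midpoint longitude = +169.01° + (+16.10°)/2 = +169.01° + 8.05° = +177.06°.
(The naïve average (+169.01 + -174.89)/2 = -2.94° is on the wrong side of the globe.)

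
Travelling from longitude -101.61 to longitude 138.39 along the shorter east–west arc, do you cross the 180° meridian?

Yes

Naïve |138.39 − -101.61| = 240.0° > 180°, so the shorter arc goes the other way round — across 180°.
Signed shortest Δλ = ((138.39 − -101.61 + 180) mod 360) − 180 = -120.0°.
Going west by 120.0° from -101.61° passes through 180° before reaching +138.39°.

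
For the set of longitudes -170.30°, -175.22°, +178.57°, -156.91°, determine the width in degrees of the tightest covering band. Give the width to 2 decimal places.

24.52°

Sort the longitudes: -175.22°, -170.30°, -156.91°, +178.57°.
Eastward gaps between consecutive values (wrapping around): 4.92°, 13.39°, 335.48°, 6.21°.
Largest gap = 335.48° ⇒ minimal covering band is its complement: 360° − 335.48° = 24.52°.
Band runs from +178.57° eastward to -156.91°, crossing the antimeridian.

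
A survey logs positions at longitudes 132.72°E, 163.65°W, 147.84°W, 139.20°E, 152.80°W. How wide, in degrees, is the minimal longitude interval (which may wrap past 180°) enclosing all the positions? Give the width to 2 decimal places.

Sort the longitudes: -163.65°, -152.80°, -147.84°, +132.72°, +139.20°.
Eastward gaps between consecutive values (wrapping around): 10.85°, 4.96°, 280.56°, 6.48°, 57.15°.
Largest gap = 280.56° ⇒ minimal covering band is its complement: 360° − 280.56° = 79.44°.
Band runs from +132.72° eastward to -147.84°, crossing the antimeridian.

79.44°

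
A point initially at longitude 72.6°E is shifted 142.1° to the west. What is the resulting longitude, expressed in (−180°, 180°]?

69.5°W

Start at +72.6°; shift −142.1° → -69.5°.
-69.5° already lies in (−180°, 180°].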